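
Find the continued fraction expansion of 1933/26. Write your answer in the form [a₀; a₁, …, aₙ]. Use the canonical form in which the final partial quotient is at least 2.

[74; 2, 1, 8]

1933 = 74·26 + 9, so a_0 = 74
26 = 2·9 + 8, so a_1 = 2
9 = 1·8 + 1, so a_2 = 1
8 = 8·1 + 0, so a_3 = 8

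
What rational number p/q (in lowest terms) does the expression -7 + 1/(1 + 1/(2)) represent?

a_0 = -7: -7/1
a_1 = 1: -6/1
a_2 = 2: -19/3

-19/3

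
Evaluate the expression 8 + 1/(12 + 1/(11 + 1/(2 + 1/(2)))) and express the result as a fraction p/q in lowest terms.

Build up convergents one term at a time:
a_0 = 8: 8/1
a_1 = 12: 97/12
a_2 = 11: 1075/133
a_3 = 2: 2247/278
a_4 = 2: 5569/689

5569/689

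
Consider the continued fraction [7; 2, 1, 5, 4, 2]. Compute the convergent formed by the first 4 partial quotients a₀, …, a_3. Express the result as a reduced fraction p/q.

125/17

Compute successive convergents:
a_0 = 7: 7/1
a_1 = 2: 15/2
a_2 = 1: 22/3
a_3 = 5: 125/17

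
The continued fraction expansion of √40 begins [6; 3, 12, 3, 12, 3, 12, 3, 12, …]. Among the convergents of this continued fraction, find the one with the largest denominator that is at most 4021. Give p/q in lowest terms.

List convergents until the denominator exceeds the bound:
a_0 = 6: 6/1  (≤ bound)
a_1 = 3: 19/3  (≤ bound)
a_2 = 12: 234/37  (≤ bound)
a_3 = 3: 721/114  (≤ bound)
a_4 = 12: 8886/1405  (≤ bound)
a_5 = 3: 27379/4329  (> 4021, stop)

8886/1405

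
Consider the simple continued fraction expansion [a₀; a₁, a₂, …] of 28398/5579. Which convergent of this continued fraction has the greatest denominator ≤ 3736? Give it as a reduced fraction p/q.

List convergents until the denominator exceeds the bound:
a_0 = 5: 5/1  (≤ bound)
a_1 = 11: 56/11  (≤ bound)
a_2 = 10: 565/111  (≤ bound)
a_3 = 1: 621/122  (≤ bound)
a_4 = 14: 9259/1819  (≤ bound)
a_5 = 3: 28398/5579  (> 3736, stop)

9259/1819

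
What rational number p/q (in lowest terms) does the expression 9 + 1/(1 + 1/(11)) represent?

119/12

a_0 = 9: 9/1
a_1 = 1: 10/1
a_2 = 11: 119/12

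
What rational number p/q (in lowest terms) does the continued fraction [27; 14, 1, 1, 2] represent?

a_0 = 27: 27/1
a_1 = 14: 379/14
a_2 = 1: 406/15
a_3 = 1: 785/29
a_4 = 2: 1976/73

1976/73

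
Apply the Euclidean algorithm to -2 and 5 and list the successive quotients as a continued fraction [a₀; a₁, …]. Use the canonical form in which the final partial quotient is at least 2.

Run the Euclidean algorithm, recording each quotient:
-2 = -1·5 + 3, so a_0 = -1
5 = 1·3 + 2, so a_1 = 1
3 = 1·2 + 1, so a_2 = 1
2 = 2·1 + 0, so a_3 = 2

[-1; 1, 1, 2]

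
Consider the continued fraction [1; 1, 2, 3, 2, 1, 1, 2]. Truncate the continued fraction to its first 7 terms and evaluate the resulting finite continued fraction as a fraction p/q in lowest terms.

Compute successive convergents:
a_0 = 1: 1/1
a_1 = 1: 2/1
a_2 = 2: 5/3
a_3 = 3: 17/10
a_4 = 2: 39/23
a_5 = 1: 56/33
a_6 = 1: 95/56

95/56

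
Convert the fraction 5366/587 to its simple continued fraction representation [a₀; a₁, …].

Run the Euclidean algorithm, recording each quotient:
5366 = 9·587 + 83, so a_0 = 9
587 = 7·83 + 6, so a_1 = 7
83 = 13·6 + 5, so a_2 = 13
6 = 1·5 + 1, so a_3 = 1
5 = 5·1 + 0, so a_4 = 5

[9; 7, 13, 1, 5]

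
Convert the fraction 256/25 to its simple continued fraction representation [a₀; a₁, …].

256 = 10·25 + 6, so a_0 = 10
25 = 4·6 + 1, so a_1 = 4
6 = 6·1 + 0, so a_2 = 6

[10; 4, 6]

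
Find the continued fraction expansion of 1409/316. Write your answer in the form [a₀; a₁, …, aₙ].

[4; 2, 5, 1, 1, 2, 1, 3]

Apply division with remainder until the remainder is 0:
⌊1409/316⌋ = 4, remainder 145
⌊316/145⌋ = 2, remainder 26
⌊145/26⌋ = 5, remainder 15
⌊26/15⌋ = 1, remainder 11
⌊15/11⌋ = 1, remainder 4
⌊11/4⌋ = 2, remainder 3
⌊4/3⌋ = 1, remainder 1
⌊3/1⌋ = 3, remainder 0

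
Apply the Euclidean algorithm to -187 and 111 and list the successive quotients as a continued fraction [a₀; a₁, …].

Repeatedly divide and take the remainder:
-187 = -2·111 + 35, so a_0 = -2
111 = 3·35 + 6, so a_1 = 3
35 = 5·6 + 5, so a_2 = 5
6 = 1·5 + 1, so a_3 = 1
5 = 5·1 + 0, so a_4 = 5

[-2; 3, 5, 1, 5]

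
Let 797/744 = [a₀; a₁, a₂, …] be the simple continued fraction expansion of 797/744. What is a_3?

797 ÷ 744 → quotient 1, remainder 53
744 ÷ 53 → quotient 14, remainder 2
53 ÷ 2 → quotient 26, remainder 1
2 ÷ 1 → quotient 2, remainder 0

2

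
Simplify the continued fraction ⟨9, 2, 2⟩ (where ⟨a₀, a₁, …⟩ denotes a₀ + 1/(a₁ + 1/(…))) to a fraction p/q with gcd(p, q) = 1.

47/5

Starting at the tail and folding back:
Start with 2.
2 + 1/(2/1) = 2 + 1/2 = 5/2
9 + 1/(5/2) = 9 + 2/5 = 47/5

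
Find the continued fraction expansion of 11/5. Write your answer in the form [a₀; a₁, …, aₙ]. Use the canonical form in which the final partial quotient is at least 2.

[2; 5]

11 ÷ 5 → quotient 2, remainder 1
5 ÷ 1 → quotient 5, remainder 0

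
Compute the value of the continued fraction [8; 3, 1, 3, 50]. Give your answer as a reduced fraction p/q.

6233/754

a_0 = 8: 8/1
a_1 = 3: 25/3
a_2 = 1: 33/4
a_3 = 3: 124/15
a_4 = 50: 6233/754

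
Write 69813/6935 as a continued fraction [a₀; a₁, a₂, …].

69813 ÷ 6935 → quotient 10, remainder 463
6935 ÷ 463 → quotient 14, remainder 453
463 ÷ 453 → quotient 1, remainder 10
453 ÷ 10 → quotient 45, remainder 3
10 ÷ 3 → quotient 3, remainder 1
3 ÷ 1 → quotient 3, remainder 0

[10; 14, 1, 45, 3, 3]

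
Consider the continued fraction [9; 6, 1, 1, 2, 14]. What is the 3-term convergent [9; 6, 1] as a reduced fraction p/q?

a_0 = 9: 9/1
a_1 = 6: 55/6
a_2 = 1: 64/7

64/7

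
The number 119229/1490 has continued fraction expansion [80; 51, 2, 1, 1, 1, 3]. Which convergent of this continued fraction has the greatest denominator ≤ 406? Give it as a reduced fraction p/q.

a_0 = 80: 80/1  (≤ bound)
a_1 = 51: 4081/51  (≤ bound)
a_2 = 2: 8242/103  (≤ bound)
a_3 = 1: 12323/154  (≤ bound)
a_4 = 1: 20565/257  (≤ bound)
a_5 = 1: 32888/411  (> 406, stop)

20565/257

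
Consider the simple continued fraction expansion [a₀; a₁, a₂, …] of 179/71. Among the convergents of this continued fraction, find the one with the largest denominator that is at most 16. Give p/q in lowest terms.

List convergents until the denominator exceeds the bound:
a_0 = 2: 2/1  (≤ bound)
a_1 = 1: 3/1  (≤ bound)
a_2 = 1: 5/2  (≤ bound)
a_3 = 11: 58/23  (> 16, stop)

5/2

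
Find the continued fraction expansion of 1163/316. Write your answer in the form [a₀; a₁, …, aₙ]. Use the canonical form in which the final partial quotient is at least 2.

1163 ÷ 316 → quotient 3, remainder 215
316 ÷ 215 → quotient 1, remainder 101
215 ÷ 101 → quotient 2, remainder 13
101 ÷ 13 → quotient 7, remainder 10
13 ÷ 10 → quotient 1, remainder 3
10 ÷ 3 → quotient 3, remainder 1
3 ÷ 1 → quotient 3, remainder 0

[3; 1, 2, 7, 1, 3, 3]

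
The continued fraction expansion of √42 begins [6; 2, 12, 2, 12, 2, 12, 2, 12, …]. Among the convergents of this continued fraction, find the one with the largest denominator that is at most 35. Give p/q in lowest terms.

162/25

List convergents until the denominator exceeds the bound:
a_0 = 6: 6/1  (≤ bound)
a_1 = 2: 13/2  (≤ bound)
a_2 = 12: 162/25  (≤ bound)
a_3 = 2: 337/52  (> 35, stop)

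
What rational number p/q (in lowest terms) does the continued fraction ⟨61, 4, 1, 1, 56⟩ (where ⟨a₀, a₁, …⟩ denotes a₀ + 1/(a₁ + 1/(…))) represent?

31162/509

a_0 = 61: 61/1
a_1 = 4: 245/4
a_2 = 1: 306/5
a_3 = 1: 551/9
a_4 = 56: 31162/509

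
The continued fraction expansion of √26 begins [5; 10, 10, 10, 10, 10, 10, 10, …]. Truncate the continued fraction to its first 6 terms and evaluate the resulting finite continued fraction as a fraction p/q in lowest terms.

530451/104030

Work from the innermost term outward:
Start with 10.
10 + 1/(10/1) = 10 + 1/10 = 101/10
10 + 1/(101/10) = 10 + 10/101 = 1020/101
10 + 1/(1020/101) = 10 + 101/1020 = 10301/1020
10 + 1/(10301/1020) = 10 + 1020/10301 = 104030/10301
5 + 1/(104030/10301) = 5 + 10301/104030 = 530451/104030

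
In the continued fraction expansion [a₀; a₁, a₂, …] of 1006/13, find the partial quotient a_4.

2

⌊1006/13⌋ = 77, remainder 5
⌊13/5⌋ = 2, remainder 3
⌊5/3⌋ = 1, remainder 2
⌊3/2⌋ = 1, remainder 1
⌊2/1⌋ = 2, remainder 0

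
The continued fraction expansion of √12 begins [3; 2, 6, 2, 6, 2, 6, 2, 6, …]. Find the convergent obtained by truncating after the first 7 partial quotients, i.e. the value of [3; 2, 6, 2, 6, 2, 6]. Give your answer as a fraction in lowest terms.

8733/2521

Collapse the nested fraction from the inside out:
Start with 6.
2 + 1/(6/1) = 2 + 1/6 = 13/6
6 + 1/(13/6) = 6 + 6/13 = 84/13
2 + 1/(84/13) = 2 + 13/84 = 181/84
6 + 1/(181/84) = 6 + 84/181 = 1170/181
2 + 1/(1170/181) = 2 + 181/1170 = 2521/1170
3 + 1/(2521/1170) = 3 + 1170/2521 = 8733/2521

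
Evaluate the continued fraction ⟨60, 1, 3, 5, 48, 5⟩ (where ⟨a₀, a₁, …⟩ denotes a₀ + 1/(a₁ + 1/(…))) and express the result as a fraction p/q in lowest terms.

Starting at the tail and folding back:
Start with 5.
48 + 1/(5/1) = 48 + 1/5 = 241/5
5 + 1/(241/5) = 5 + 5/241 = 1210/241
3 + 1/(1210/241) = 3 + 241/1210 = 3871/1210
1 + 1/(3871/1210) = 1 + 1210/3871 = 5081/3871
60 + 1/(5081/3871) = 60 + 3871/5081 = 308731/5081

308731/5081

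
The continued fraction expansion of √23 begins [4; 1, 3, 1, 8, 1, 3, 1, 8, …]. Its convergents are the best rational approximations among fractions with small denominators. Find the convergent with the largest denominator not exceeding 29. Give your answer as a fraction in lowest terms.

24/5

List convergents until the denominator exceeds the bound:
a_0 = 4: 4/1  (≤ bound)
a_1 = 1: 5/1  (≤ bound)
a_2 = 3: 19/4  (≤ bound)
a_3 = 1: 24/5  (≤ bound)
a_4 = 8: 211/44  (> 29, stop)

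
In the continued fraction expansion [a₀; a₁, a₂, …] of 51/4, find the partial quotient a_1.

51 ÷ 4 → quotient 12, remainder 3
4 ÷ 3 → quotient 1, remainder 1

1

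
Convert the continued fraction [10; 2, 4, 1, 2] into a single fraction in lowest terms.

Compute successive convergents:
a_0 = 10: 10/1
a_1 = 2: 21/2
a_2 = 4: 94/9
a_3 = 1: 115/11
a_4 = 2: 324/31

324/31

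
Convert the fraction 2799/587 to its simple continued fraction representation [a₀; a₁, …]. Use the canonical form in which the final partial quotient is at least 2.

[4; 1, 3, 3, 6, 7]

⌊2799/587⌋ = 4, remainder 451
⌊587/451⌋ = 1, remainder 136
⌊451/136⌋ = 3, remainder 43
⌊136/43⌋ = 3, remainder 7
⌊43/7⌋ = 6, remainder 1
⌊7/1⌋ = 7, remainder 0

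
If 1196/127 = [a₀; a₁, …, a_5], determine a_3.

Apply division with remainder until the remainder is 0:
1196 ÷ 127 → quotient 9, remainder 53
127 ÷ 53 → quotient 2, remainder 21
53 ÷ 21 → quotient 2, remainder 11
21 ÷ 11 → quotient 1, remainder 10

1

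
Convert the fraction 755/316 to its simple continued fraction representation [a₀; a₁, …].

[2; 2, 1, 1, 3, 8, 2]

Run the Euclidean algorithm, recording each quotient:
755 ÷ 316 → quotient 2, remainder 123
316 ÷ 123 → quotient 2, remainder 70
123 ÷ 70 → quotient 1, remainder 53
70 ÷ 53 → quotient 1, remainder 17
53 ÷ 17 → quotient 3, remainder 2
17 ÷ 2 → quotient 8, remainder 1
2 ÷ 1 → quotient 2, remainder 0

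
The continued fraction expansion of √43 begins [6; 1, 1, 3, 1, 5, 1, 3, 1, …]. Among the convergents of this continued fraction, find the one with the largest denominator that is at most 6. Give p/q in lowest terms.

a_0 = 6: 6/1  (≤ bound)
a_1 = 1: 7/1  (≤ bound)
a_2 = 1: 13/2  (≤ bound)
a_3 = 3: 46/7  (> 6, stop)

13/2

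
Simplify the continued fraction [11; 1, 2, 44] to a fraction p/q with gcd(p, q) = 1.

a_0 = 11: 11/1
a_1 = 1: 12/1
a_2 = 2: 35/3
a_3 = 44: 1552/133

1552/133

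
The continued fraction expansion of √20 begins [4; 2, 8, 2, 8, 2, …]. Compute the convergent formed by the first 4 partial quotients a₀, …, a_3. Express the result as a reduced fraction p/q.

Start with 2.
8 + 1/(2/1) = 8 + 1/2 = 17/2
2 + 1/(17/2) = 2 + 2/17 = 36/17
4 + 1/(36/17) = 4 + 17/36 = 161/36

161/36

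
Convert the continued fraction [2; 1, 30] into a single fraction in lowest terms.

92/31

Use the convergent recurrence hₖ = aₖ·hₖ₋₁ + hₖ₋₂ (and likewise for the denominators kₖ):
a_0 = 2: 2/1
a_1 = 1: 3/1
a_2 = 30: 92/31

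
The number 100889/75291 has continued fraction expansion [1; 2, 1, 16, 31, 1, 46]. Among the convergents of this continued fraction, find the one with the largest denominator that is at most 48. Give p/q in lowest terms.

4/3

a_0 = 1: 1/1  (≤ bound)
a_1 = 2: 3/2  (≤ bound)
a_2 = 1: 4/3  (≤ bound)
a_3 = 16: 67/50  (> 48, stop)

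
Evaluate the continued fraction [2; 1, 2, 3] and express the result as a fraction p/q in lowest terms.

27/10

Build up convergents one term at a time:
a_0 = 2: 2/1
a_1 = 1: 3/1
a_2 = 2: 8/3
a_3 = 3: 27/10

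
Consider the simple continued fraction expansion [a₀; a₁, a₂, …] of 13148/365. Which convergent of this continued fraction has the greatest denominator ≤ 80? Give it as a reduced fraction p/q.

a_0 = 36: 36/1  (≤ bound)
a_1 = 45: 1621/45  (≤ bound)
a_2 = 1: 1657/46  (≤ bound)
a_3 = 1: 3278/91  (> 80, stop)

1657/46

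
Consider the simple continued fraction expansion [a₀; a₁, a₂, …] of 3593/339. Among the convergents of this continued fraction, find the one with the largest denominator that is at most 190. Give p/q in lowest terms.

1770/167

a_0 = 10: 10/1  (≤ bound)
a_1 = 1: 11/1  (≤ bound)
a_2 = 1: 21/2  (≤ bound)
a_3 = 2: 53/5  (≤ bound)
a_4 = 33: 1770/167  (≤ bound)
a_5 = 2: 3593/339  (> 190, stop)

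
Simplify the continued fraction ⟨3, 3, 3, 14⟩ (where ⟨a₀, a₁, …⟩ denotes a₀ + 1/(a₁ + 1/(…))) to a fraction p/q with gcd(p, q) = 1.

Use the convergent recurrence hₖ = aₖ·hₖ₋₁ + hₖ₋₂ (and likewise for the denominators kₖ):
a_0 = 3: 3/1
a_1 = 3: 10/3
a_2 = 3: 33/10
a_3 = 14: 472/143

472/143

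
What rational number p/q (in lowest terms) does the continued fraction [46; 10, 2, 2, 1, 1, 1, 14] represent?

133540/2897

Start with 14.
1 + 1/(14/1) = 1 + 1/14 = 15/14
1 + 1/(15/14) = 1 + 14/15 = 29/15
1 + 1/(29/15) = 1 + 15/29 = 44/29
2 + 1/(44/29) = 2 + 29/44 = 117/44
2 + 1/(117/44) = 2 + 44/117 = 278/117
10 + 1/(278/117) = 10 + 117/278 = 2897/278
46 + 1/(2897/278) = 46 + 278/2897 = 133540/2897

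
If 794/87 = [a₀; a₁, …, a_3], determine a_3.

Apply division with remainder until the remainder is 0:
794 ÷ 87 → quotient 9, remainder 11
87 ÷ 11 → quotient 7, remainder 10
11 ÷ 10 → quotient 1, remainder 1
10 ÷ 1 → quotient 10, remainder 0

10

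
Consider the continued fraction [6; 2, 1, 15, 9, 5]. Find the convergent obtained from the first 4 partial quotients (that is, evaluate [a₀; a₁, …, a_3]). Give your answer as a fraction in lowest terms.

Collapse the nested fraction from the inside out:
Start with 15.
1 + 1/(15/1) = 1 + 1/15 = 16/15
2 + 1/(16/15) = 2 + 15/16 = 47/16
6 + 1/(47/16) = 6 + 16/47 = 298/47

298/47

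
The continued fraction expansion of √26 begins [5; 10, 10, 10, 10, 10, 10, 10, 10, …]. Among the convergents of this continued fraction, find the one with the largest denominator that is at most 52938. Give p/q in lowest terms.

52525/10301

a_0 = 5: 5/1  (≤ bound)
a_1 = 10: 51/10  (≤ bound)
a_2 = 10: 515/101  (≤ bound)
a_3 = 10: 5201/1020  (≤ bound)
a_4 = 10: 52525/10301  (≤ bound)
a_5 = 10: 530451/104030  (> 52938, stop)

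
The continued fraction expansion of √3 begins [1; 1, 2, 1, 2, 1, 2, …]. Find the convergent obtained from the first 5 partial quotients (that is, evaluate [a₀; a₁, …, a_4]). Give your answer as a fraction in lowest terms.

Use the convergent recurrence hₖ = aₖ·hₖ₋₁ + hₖ₋₂ (and likewise for the denominators kₖ):
a_0 = 1: 1/1
a_1 = 1: 2/1
a_2 = 2: 5/3
a_3 = 1: 7/4
a_4 = 2: 19/11

19/11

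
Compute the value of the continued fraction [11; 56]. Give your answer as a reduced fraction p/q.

Start with 56.
11 + 1/(56/1) = 11 + 1/56 = 617/56

617/56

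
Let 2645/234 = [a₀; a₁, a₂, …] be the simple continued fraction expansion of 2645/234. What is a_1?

2645 = 11·234 + 71, so a_0 = 11
234 = 3·71 + 21, so a_1 = 3

3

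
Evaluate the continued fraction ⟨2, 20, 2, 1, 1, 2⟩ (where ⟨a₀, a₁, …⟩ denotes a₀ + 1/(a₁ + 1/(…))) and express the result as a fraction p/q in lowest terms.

Collapse the nested fraction from the inside out:
Start with 2.
1 + 1/(2/1) = 1 + 1/2 = 3/2
1 + 1/(3/2) = 1 + 2/3 = 5/3
2 + 1/(5/3) = 2 + 3/5 = 13/5
20 + 1/(13/5) = 20 + 5/13 = 265/13
2 + 1/(265/13) = 2 + 13/265 = 543/265

543/265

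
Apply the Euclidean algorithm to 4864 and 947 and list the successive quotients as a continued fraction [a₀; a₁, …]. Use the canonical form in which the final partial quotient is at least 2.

4864 ÷ 947 → quotient 5, remainder 129
947 ÷ 129 → quotient 7, remainder 44
129 ÷ 44 → quotient 2, remainder 41
44 ÷ 41 → quotient 1, remainder 3
41 ÷ 3 → quotient 13, remainder 2
3 ÷ 2 → quotient 1, remainder 1
2 ÷ 1 → quotient 2, remainder 0

[5; 7, 2, 1, 13, 1, 2]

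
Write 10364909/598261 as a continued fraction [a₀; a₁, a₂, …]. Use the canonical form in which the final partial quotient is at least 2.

[17; 3, 13, 9, 1, 58, 2, 12]

Repeatedly divide and take the remainder:
10364909 = 17·598261 + 194472, so a_0 = 17
598261 = 3·194472 + 14845, so a_1 = 3
194472 = 13·14845 + 1487, so a_2 = 13
14845 = 9·1487 + 1462, so a_3 = 9
1487 = 1·1462 + 25, so a_4 = 1
1462 = 58·25 + 12, so a_5 = 58
25 = 2·12 + 1, so a_6 = 2
12 = 12·1 + 0, so a_7 = 12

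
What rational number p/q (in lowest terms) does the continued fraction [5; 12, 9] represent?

554/109

a_0 = 5: 5/1
a_1 = 12: 61/12
a_2 = 9: 554/109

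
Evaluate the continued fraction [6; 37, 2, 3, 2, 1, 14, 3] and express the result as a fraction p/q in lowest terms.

233957/38820

Start with 3.
14 + 1/(3/1) = 14 + 1/3 = 43/3
1 + 1/(43/3) = 1 + 3/43 = 46/43
2 + 1/(46/43) = 2 + 43/46 = 135/46
3 + 1/(135/46) = 3 + 46/135 = 451/135
2 + 1/(451/135) = 2 + 135/451 = 1037/451
37 + 1/(1037/451) = 37 + 451/1037 = 38820/1037
6 + 1/(38820/1037) = 6 + 1037/38820 = 233957/38820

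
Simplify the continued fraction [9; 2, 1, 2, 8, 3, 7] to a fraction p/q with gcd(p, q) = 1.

14341/1530

a_0 = 9: 9/1
a_1 = 2: 19/2
a_2 = 1: 28/3
a_3 = 2: 75/8
a_4 = 8: 628/67
a_5 = 3: 1959/209
a_6 = 7: 14341/1530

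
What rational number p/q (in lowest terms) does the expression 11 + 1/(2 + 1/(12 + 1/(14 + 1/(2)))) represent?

8369/729

a_0 = 11: 11/1
a_1 = 2: 23/2
a_2 = 12: 287/25
a_3 = 14: 4041/352
a_4 = 2: 8369/729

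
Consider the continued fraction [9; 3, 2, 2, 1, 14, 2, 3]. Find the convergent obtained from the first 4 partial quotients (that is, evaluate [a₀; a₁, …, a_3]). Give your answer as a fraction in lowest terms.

a_0 = 9: 9/1
a_1 = 3: 28/3
a_2 = 2: 65/7
a_3 = 2: 158/17

158/17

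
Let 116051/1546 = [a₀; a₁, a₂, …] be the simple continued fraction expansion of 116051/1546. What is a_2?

3

⌊116051/1546⌋ = 75, remainder 101
⌊1546/101⌋ = 15, remainder 31
⌊101/31⌋ = 3, remainder 8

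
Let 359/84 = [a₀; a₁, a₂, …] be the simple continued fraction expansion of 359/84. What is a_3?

1

Repeatedly divide and take the remainder:
359 = 4·84 + 23, so a_0 = 4
84 = 3·23 + 15, so a_1 = 3
23 = 1·15 + 8, so a_2 = 1
15 = 1·8 + 7, so a_3 = 1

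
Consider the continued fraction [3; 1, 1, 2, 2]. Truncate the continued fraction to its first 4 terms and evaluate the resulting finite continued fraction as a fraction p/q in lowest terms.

a_0 = 3: 3/1
a_1 = 1: 4/1
a_2 = 1: 7/2
a_3 = 2: 18/5

18/5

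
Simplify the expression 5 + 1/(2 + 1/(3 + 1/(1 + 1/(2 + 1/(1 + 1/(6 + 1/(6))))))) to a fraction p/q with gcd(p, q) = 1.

Build up convergents one term at a time:
a_0 = 5: 5/1
a_1 = 2: 11/2
a_2 = 3: 38/7
a_3 = 1: 49/9
a_4 = 2: 136/25
a_5 = 1: 185/34
a_6 = 6: 1246/229
a_7 = 6: 7661/1408

7661/1408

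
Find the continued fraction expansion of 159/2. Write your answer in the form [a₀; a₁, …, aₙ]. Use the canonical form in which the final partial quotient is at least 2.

Repeatedly divide and take the remainder:
159 ÷ 2 → quotient 79, remainder 1
2 ÷ 1 → quotient 2, remainder 0

[79; 2]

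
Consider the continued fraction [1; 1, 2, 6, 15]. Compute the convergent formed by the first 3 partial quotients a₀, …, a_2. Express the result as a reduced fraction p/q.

5/3

a_0 = 1: 1/1
a_1 = 1: 2/1
a_2 = 2: 5/3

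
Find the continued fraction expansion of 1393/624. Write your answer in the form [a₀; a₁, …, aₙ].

1393 = 2·624 + 145, so a_0 = 2
624 = 4·145 + 44, so a_1 = 4
145 = 3·44 + 13, so a_2 = 3
44 = 3·13 + 5, so a_3 = 3
13 = 2·5 + 3, so a_4 = 2
5 = 1·3 + 2, so a_5 = 1
3 = 1·2 + 1, so a_6 = 1
2 = 2·1 + 0, so a_7 = 2

[2; 4, 3, 3, 2, 1, 1, 2]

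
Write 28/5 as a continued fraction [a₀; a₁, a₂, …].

[5; 1, 1, 2]

⌊28/5⌋ = 5, remainder 3
⌊5/3⌋ = 1, remainder 2
⌊3/2⌋ = 1, remainder 1
⌊2/1⌋ = 2, remainder 0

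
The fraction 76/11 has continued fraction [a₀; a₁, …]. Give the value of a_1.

⌊76/11⌋ = 6, remainder 10
⌊11/10⌋ = 1, remainder 1

1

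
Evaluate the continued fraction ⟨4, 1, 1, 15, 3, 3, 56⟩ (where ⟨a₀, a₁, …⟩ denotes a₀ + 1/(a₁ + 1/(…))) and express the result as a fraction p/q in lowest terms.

80341/17791

Collapse the nested fraction from the inside out:
Start with 56.
3 + 1/(56/1) = 3 + 1/56 = 169/56
3 + 1/(169/56) = 3 + 56/169 = 563/169
15 + 1/(563/169) = 15 + 169/563 = 8614/563
1 + 1/(8614/563) = 1 + 563/8614 = 9177/8614
1 + 1/(9177/8614) = 1 + 8614/9177 = 17791/9177
4 + 1/(17791/9177) = 4 + 9177/17791 = 80341/17791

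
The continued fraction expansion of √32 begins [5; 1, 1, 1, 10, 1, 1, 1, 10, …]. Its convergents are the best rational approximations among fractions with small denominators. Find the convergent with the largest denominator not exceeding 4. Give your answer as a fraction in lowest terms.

17/3

a_0 = 5: 5/1  (≤ bound)
a_1 = 1: 6/1  (≤ bound)
a_2 = 1: 11/2  (≤ bound)
a_3 = 1: 17/3  (≤ bound)
a_4 = 10: 181/32  (> 4, stop)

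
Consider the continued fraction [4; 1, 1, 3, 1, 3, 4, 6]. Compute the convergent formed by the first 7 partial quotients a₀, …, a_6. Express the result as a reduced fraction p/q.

Start with 4.
3 + 1/(4/1) = 3 + 1/4 = 13/4
1 + 1/(13/4) = 1 + 4/13 = 17/13
3 + 1/(17/13) = 3 + 13/17 = 64/17
1 + 1/(64/17) = 1 + 17/64 = 81/64
1 + 1/(81/64) = 1 + 64/81 = 145/81
4 + 1/(145/81) = 4 + 81/145 = 661/145

661/145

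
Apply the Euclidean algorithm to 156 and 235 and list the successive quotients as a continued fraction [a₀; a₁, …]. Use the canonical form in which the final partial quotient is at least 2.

156 = 0·235 + 156, so a_0 = 0
235 = 1·156 + 79, so a_1 = 1
156 = 1·79 + 77, so a_2 = 1
79 = 1·77 + 2, so a_3 = 1
77 = 38·2 + 1, so a_4 = 38
2 = 2·1 + 0, so a_5 = 2

[0; 1, 1, 1, 38, 2]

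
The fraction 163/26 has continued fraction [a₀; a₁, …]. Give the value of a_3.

2

⌊163/26⌋ = 6, remainder 7
⌊26/7⌋ = 3, remainder 5
⌊7/5⌋ = 1, remainder 2
⌊5/2⌋ = 2, remainder 1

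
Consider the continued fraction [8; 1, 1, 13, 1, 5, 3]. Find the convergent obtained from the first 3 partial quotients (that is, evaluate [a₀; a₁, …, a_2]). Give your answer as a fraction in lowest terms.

17/2

Start with 1.
1 + 1/(1/1) = 1 + 1/1 = 2/1
8 + 1/(2/1) = 8 + 1/2 = 17/2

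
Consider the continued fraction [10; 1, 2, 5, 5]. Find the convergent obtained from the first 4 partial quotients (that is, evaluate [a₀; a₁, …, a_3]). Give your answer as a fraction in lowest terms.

171/16

a_0 = 10: 10/1
a_1 = 1: 11/1
a_2 = 2: 32/3
a_3 = 5: 171/16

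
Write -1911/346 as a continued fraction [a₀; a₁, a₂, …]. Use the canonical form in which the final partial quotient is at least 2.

-1911 = -6·346 + 165, so a_0 = -6
346 = 2·165 + 16, so a_1 = 2
165 = 10·16 + 5, so a_2 = 10
16 = 3·5 + 1, so a_3 = 3
5 = 5·1 + 0, so a_4 = 5

[-6; 2, 10, 3, 5]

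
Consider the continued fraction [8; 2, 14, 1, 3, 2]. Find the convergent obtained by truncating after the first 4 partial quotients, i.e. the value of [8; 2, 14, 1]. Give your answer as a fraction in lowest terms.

263/31

Starting at the tail and folding back:
Start with 1.
14 + 1/(1/1) = 14 + 1/1 = 15/1
2 + 1/(15/1) = 2 + 1/15 = 31/15
8 + 1/(31/15) = 8 + 15/31 = 263/31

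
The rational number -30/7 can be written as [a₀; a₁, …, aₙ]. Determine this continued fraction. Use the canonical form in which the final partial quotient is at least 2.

Run the Euclidean algorithm, recording each quotient:
-30 = -5·7 + 5, so a_0 = -5
7 = 1·5 + 2, so a_1 = 1
5 = 2·2 + 1, so a_2 = 2
2 = 2·1 + 0, so a_3 = 2

[-5; 1, 2, 2]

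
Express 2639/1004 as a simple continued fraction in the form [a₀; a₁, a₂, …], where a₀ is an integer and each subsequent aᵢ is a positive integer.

2639 = 2·1004 + 631, so a_0 = 2
1004 = 1·631 + 373, so a_1 = 1
631 = 1·373 + 258, so a_2 = 1
373 = 1·258 + 115, so a_3 = 1
258 = 2·115 + 28, so a_4 = 2
115 = 4·28 + 3, so a_5 = 4
28 = 9·3 + 1, so a_6 = 9
3 = 3·1 + 0, so a_7 = 3

[2; 1, 1, 1, 2, 4, 9, 3]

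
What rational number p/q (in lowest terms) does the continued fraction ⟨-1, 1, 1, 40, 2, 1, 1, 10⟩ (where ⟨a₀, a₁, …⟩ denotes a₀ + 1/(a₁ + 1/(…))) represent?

Start with 10.
1 + 1/(10/1) = 1 + 1/10 = 11/10
1 + 1/(11/10) = 1 + 10/11 = 21/11
2 + 1/(21/11) = 2 + 11/21 = 53/21
40 + 1/(53/21) = 40 + 21/53 = 2141/53
1 + 1/(2141/53) = 1 + 53/2141 = 2194/2141
1 + 1/(2194/2141) = 1 + 2141/2194 = 4335/2194
-1 + 1/(4335/2194) = -1 + 2194/4335 = -2141/4335

-2141/4335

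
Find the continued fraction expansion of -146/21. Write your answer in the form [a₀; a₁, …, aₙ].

-146 ÷ 21 → quotient -7, remainder 1
21 ÷ 1 → quotient 21, remainder 0

[-7; 21]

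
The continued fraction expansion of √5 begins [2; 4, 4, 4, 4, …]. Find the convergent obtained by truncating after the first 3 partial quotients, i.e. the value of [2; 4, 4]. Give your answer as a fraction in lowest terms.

38/17

Starting at the tail and folding back:
Start with 4.
4 + 1/(4/1) = 4 + 1/4 = 17/4
2 + 1/(17/4) = 2 + 4/17 = 38/17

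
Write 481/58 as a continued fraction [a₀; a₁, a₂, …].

Apply division with remainder until the remainder is 0:
481 = 8·58 + 17, so a_0 = 8
58 = 3·17 + 7, so a_1 = 3
17 = 2·7 + 3, so a_2 = 2
7 = 2·3 + 1, so a_3 = 2
3 = 3·1 + 0, so a_4 = 3

[8; 3, 2, 2, 3]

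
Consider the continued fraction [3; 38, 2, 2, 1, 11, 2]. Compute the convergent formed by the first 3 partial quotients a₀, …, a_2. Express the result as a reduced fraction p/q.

233/77

Start with 2.
38 + 1/(2/1) = 38 + 1/2 = 77/2
3 + 1/(77/2) = 3 + 2/77 = 233/77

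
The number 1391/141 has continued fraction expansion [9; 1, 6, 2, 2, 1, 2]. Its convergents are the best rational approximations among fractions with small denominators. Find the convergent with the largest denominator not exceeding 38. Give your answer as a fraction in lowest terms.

a_0 = 9: 9/1  (≤ bound)
a_1 = 1: 10/1  (≤ bound)
a_2 = 6: 69/7  (≤ bound)
a_3 = 2: 148/15  (≤ bound)
a_4 = 2: 365/37  (≤ bound)
a_5 = 1: 513/52  (> 38, stop)

365/37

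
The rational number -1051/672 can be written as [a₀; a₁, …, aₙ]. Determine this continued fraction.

Run the Euclidean algorithm, recording each quotient:
⌊-1051/672⌋ = -2, remainder 293
⌊672/293⌋ = 2, remainder 86
⌊293/86⌋ = 3, remainder 35
⌊86/35⌋ = 2, remainder 16
⌊35/16⌋ = 2, remainder 3
⌊16/3⌋ = 5, remainder 1
⌊3/1⌋ = 3, remainder 0

[-2; 2, 3, 2, 2, 5, 3]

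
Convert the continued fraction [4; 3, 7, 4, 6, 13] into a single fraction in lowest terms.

a_0 = 4: 4/1
a_1 = 3: 13/3
a_2 = 7: 95/22
a_3 = 4: 393/91
a_4 = 6: 2453/568
a_5 = 13: 32282/7475

32282/7475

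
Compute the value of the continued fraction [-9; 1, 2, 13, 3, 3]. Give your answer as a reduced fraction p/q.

-3405/409

a_0 = -9: -9/1
a_1 = 1: -8/1
a_2 = 2: -25/3
a_3 = 13: -333/40
a_4 = 3: -1024/123
a_5 = 3: -3405/409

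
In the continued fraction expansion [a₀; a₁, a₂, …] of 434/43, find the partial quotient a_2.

434 = 10·43 + 4, so a_0 = 10
43 = 10·4 + 3, so a_1 = 10
4 = 1·3 + 1, so a_2 = 1

1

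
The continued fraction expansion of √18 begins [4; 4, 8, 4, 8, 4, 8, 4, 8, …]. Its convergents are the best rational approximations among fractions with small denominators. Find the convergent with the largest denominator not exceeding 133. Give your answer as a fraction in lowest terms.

140/33

List convergents until the denominator exceeds the bound:
a_0 = 4: 4/1  (≤ bound)
a_1 = 4: 17/4  (≤ bound)
a_2 = 8: 140/33  (≤ bound)
a_3 = 4: 577/136  (> 133, stop)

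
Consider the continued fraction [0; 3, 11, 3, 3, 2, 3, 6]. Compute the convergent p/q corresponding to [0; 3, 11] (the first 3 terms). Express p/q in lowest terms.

11/34

Compute successive convergents:
a_0 = 0: 0/1
a_1 = 3: 1/3
a_2 = 11: 11/34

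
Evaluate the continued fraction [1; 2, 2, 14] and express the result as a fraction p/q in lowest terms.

a_0 = 1: 1/1
a_1 = 2: 3/2
a_2 = 2: 7/5
a_3 = 14: 101/72

101/72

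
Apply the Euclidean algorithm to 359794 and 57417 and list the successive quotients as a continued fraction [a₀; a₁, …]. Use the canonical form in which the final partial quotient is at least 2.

359794 ÷ 57417 → quotient 6, remainder 15292
57417 ÷ 15292 → quotient 3, remainder 11541
15292 ÷ 11541 → quotient 1, remainder 3751
11541 ÷ 3751 → quotient 3, remainder 288
3751 ÷ 288 → quotient 13, remainder 7
288 ÷ 7 → quotient 41, remainder 1
7 ÷ 1 → quotient 7, remainder 0

[6; 3, 1, 3, 13, 41, 7]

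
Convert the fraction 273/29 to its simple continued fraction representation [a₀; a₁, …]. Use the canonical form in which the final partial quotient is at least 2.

Run the Euclidean algorithm, recording each quotient:
⌊273/29⌋ = 9, remainder 12
⌊29/12⌋ = 2, remainder 5
⌊12/5⌋ = 2, remainder 2
⌊5/2⌋ = 2, remainder 1
⌊2/1⌋ = 2, remainder 0

[9; 2, 2, 2, 2]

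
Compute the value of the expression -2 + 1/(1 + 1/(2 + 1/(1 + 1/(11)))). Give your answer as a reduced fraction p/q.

-59/47

Start with 11.
1 + 1/(11/1) = 1 + 1/11 = 12/11
2 + 1/(12/11) = 2 + 11/12 = 35/12
1 + 1/(35/12) = 1 + 12/35 = 47/35
-2 + 1/(47/35) = -2 + 35/47 = -59/47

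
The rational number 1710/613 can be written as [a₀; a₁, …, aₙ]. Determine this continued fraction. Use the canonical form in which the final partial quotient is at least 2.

[2; 1, 3, 1, 3, 32]

1710 = 2·613 + 484, so a_0 = 2
613 = 1·484 + 129, so a_1 = 1
484 = 3·129 + 97, so a_2 = 3
129 = 1·97 + 32, so a_3 = 1
97 = 3·32 + 1, so a_4 = 3
32 = 32·1 + 0, so a_5 = 32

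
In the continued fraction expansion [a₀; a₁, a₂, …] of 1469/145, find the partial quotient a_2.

Repeatedly divide and take the remainder:
1469 ÷ 145 → quotient 10, remainder 19
145 ÷ 19 → quotient 7, remainder 12
19 ÷ 12 → quotient 1, remainder 7

1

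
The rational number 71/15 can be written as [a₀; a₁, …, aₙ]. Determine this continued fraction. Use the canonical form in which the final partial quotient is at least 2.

[4; 1, 2, 1, 3]

Apply division with remainder until the remainder is 0:
⌊71/15⌋ = 4, remainder 11
⌊15/11⌋ = 1, remainder 4
⌊11/4⌋ = 2, remainder 3
⌊4/3⌋ = 1, remainder 1
⌊3/1⌋ = 3, remainder 0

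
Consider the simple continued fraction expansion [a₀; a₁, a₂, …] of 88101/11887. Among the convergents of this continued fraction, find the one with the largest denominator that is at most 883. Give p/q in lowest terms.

List convergents until the denominator exceeds the bound:
a_0 = 7: 7/1  (≤ bound)
a_1 = 2: 15/2  (≤ bound)
a_2 = 2: 37/5  (≤ bound)
a_3 = 3: 126/17  (≤ bound)
a_4 = 15: 1927/260  (≤ bound)
a_5 = 4: 7834/1057  (> 883, stop)

1927/260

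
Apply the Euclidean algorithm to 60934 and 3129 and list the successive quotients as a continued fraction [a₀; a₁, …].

60934 ÷ 3129 → quotient 19, remainder 1483
3129 ÷ 1483 → quotient 2, remainder 163
1483 ÷ 163 → quotient 9, remainder 16
163 ÷ 16 → quotient 10, remainder 3
16 ÷ 3 → quotient 5, remainder 1
3 ÷ 1 → quotient 3, remainder 0

[19; 2, 9, 10, 5, 3]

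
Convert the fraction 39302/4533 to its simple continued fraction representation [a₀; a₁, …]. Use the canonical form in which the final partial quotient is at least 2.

39302 ÷ 4533 → quotient 8, remainder 3038
4533 ÷ 3038 → quotient 1, remainder 1495
3038 ÷ 1495 → quotient 2, remainder 48
1495 ÷ 48 → quotient 31, remainder 7
48 ÷ 7 → quotient 6, remainder 6
7 ÷ 6 → quotient 1, remainder 1
6 ÷ 1 → quotient 6, remainder 0

[8; 1, 2, 31, 6, 1, 6]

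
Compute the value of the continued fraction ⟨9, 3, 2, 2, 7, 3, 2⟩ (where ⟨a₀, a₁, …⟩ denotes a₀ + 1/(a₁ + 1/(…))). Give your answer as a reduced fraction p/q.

8513/916

Starting at the tail and folding back:
Start with 2.
3 + 1/(2/1) = 3 + 1/2 = 7/2
7 + 1/(7/2) = 7 + 2/7 = 51/7
2 + 1/(51/7) = 2 + 7/51 = 109/51
2 + 1/(109/51) = 2 + 51/109 = 269/109
3 + 1/(269/109) = 3 + 109/269 = 916/269
9 + 1/(916/269) = 9 + 269/916 = 8513/916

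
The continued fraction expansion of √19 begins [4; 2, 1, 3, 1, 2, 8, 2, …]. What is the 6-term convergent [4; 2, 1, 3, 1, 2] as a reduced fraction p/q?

Start with 2.
1 + 1/(2/1) = 1 + 1/2 = 3/2
3 + 1/(3/2) = 3 + 2/3 = 11/3
1 + 1/(11/3) = 1 + 3/11 = 14/11
2 + 1/(14/11) = 2 + 11/14 = 39/14
4 + 1/(39/14) = 4 + 14/39 = 170/39

170/39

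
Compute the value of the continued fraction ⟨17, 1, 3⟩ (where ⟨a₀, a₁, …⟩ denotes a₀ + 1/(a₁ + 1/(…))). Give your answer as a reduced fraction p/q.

71/4

Use the convergent recurrence hₖ = aₖ·hₖ₋₁ + hₖ₋₂ (and likewise for the denominators kₖ):
a_0 = 17: 17/1
a_1 = 1: 18/1
a_2 = 3: 71/4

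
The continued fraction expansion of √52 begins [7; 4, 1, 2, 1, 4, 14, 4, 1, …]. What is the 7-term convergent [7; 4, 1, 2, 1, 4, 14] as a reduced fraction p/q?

Start with 14.
4 + 1/(14/1) = 4 + 1/14 = 57/14
1 + 1/(57/14) = 1 + 14/57 = 71/57
2 + 1/(71/57) = 2 + 57/71 = 199/71
1 + 1/(199/71) = 1 + 71/199 = 270/199
4 + 1/(270/199) = 4 + 199/270 = 1279/270
7 + 1/(1279/270) = 7 + 270/1279 = 9223/1279

9223/1279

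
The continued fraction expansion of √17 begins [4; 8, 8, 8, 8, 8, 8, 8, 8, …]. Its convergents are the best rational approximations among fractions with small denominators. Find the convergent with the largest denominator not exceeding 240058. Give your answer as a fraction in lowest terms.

List convergents until the denominator exceeds the bound:
a_0 = 4: 4/1  (≤ bound)
a_1 = 8: 33/8  (≤ bound)
a_2 = 8: 268/65  (≤ bound)
a_3 = 8: 2177/528  (≤ bound)
a_4 = 8: 17684/4289  (≤ bound)
a_5 = 8: 143649/34840  (≤ bound)
a_6 = 8: 1166876/283009  (> 240058, stop)

143649/34840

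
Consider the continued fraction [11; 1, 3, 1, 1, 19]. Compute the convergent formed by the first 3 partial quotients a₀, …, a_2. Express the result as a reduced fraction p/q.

47/4

Work from the innermost term outward:
Start with 3.
1 + 1/(3/1) = 1 + 1/3 = 4/3
11 + 1/(4/3) = 11 + 3/4 = 47/4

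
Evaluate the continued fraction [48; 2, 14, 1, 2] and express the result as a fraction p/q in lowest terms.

Start with 2.
1 + 1/(2/1) = 1 + 1/2 = 3/2
14 + 1/(3/2) = 14 + 2/3 = 44/3
2 + 1/(44/3) = 2 + 3/44 = 91/44
48 + 1/(91/44) = 48 + 44/91 = 4412/91

4412/91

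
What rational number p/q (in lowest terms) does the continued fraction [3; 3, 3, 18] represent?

Start with 18.
3 + 1/(18/1) = 3 + 1/18 = 55/18
3 + 1/(55/18) = 3 + 18/55 = 183/55
3 + 1/(183/55) = 3 + 55/183 = 604/183

604/183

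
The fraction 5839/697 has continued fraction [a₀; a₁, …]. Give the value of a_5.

6

⌊5839/697⌋ = 8, remainder 263
⌊697/263⌋ = 2, remainder 171
⌊263/171⌋ = 1, remainder 92
⌊171/92⌋ = 1, remainder 79
⌊92/79⌋ = 1, remainder 13
⌊79/13⌋ = 6, remainder 1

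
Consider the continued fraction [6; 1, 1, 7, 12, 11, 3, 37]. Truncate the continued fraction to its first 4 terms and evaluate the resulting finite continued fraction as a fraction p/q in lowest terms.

98/15

a_0 = 6: 6/1
a_1 = 1: 7/1
a_2 = 1: 13/2
a_3 = 7: 98/15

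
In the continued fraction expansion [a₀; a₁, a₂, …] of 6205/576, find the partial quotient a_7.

Repeatedly divide and take the remainder:
6205 = 10·576 + 445, so a_0 = 10
576 = 1·445 + 131, so a_1 = 1
445 = 3·131 + 52, so a_2 = 3
131 = 2·52 + 27, so a_3 = 2
52 = 1·27 + 25, so a_4 = 1
27 = 1·25 + 2, so a_5 = 1
25 = 12·2 + 1, so a_6 = 12
2 = 2·1 + 0, so a_7 = 2

2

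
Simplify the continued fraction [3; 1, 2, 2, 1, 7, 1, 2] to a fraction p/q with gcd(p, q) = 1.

Start with 2.
1 + 1/(2/1) = 1 + 1/2 = 3/2
7 + 1/(3/2) = 7 + 2/3 = 23/3
1 + 1/(23/3) = 1 + 3/23 = 26/23
2 + 1/(26/23) = 2 + 23/26 = 75/26
2 + 1/(75/26) = 2 + 26/75 = 176/75
1 + 1/(176/75) = 1 + 75/176 = 251/176
3 + 1/(251/176) = 3 + 176/251 = 929/251

929/251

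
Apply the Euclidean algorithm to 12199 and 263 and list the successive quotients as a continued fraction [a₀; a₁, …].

Apply division with remainder until the remainder is 0:
⌊12199/263⌋ = 46, remainder 101
⌊263/101⌋ = 2, remainder 61
⌊101/61⌋ = 1, remainder 40
⌊61/40⌋ = 1, remainder 21
⌊40/21⌋ = 1, remainder 19
⌊21/19⌋ = 1, remainder 2
⌊19/2⌋ = 9, remainder 1
⌊2/1⌋ = 2, remainder 0

[46; 2, 1, 1, 1, 1, 9, 2]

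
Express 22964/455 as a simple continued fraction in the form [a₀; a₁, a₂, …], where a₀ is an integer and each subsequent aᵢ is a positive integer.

[50; 2, 7, 1, 12, 2]

Repeatedly divide and take the remainder:
22964 ÷ 455 → quotient 50, remainder 214
455 ÷ 214 → quotient 2, remainder 27
214 ÷ 27 → quotient 7, remainder 25
27 ÷ 25 → quotient 1, remainder 2
25 ÷ 2 → quotient 12, remainder 1
2 ÷ 1 → quotient 2, remainder 0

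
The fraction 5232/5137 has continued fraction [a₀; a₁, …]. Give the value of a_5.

⌊5232/5137⌋ = 1, remainder 95
⌊5137/95⌋ = 54, remainder 7
⌊95/7⌋ = 13, remainder 4
⌊7/4⌋ = 1, remainder 3
⌊4/3⌋ = 1, remainder 1
⌊3/1⌋ = 3, remainder 0

3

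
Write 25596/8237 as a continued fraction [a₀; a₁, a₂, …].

[3; 9, 3, 3, 1, 16, 4]

25596 ÷ 8237 → quotient 3, remainder 885
8237 ÷ 885 → quotient 9, remainder 272
885 ÷ 272 → quotient 3, remainder 69
272 ÷ 69 → quotient 3, remainder 65
69 ÷ 65 → quotient 1, remainder 4
65 ÷ 4 → quotient 16, remainder 1
4 ÷ 1 → quotient 4, remainder 0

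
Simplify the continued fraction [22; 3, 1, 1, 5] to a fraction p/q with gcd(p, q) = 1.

869/39

Build up convergents one term at a time:
a_0 = 22: 22/1
a_1 = 3: 67/3
a_2 = 1: 89/4
a_3 = 1: 156/7
a_4 = 5: 869/39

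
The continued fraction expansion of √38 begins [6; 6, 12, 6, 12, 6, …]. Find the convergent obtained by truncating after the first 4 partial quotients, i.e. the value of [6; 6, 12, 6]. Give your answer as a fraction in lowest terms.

2737/444

Starting at the tail and folding back:
Start with 6.
12 + 1/(6/1) = 12 + 1/6 = 73/6
6 + 1/(73/6) = 6 + 6/73 = 444/73
6 + 1/(444/73) = 6 + 73/444 = 2737/444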